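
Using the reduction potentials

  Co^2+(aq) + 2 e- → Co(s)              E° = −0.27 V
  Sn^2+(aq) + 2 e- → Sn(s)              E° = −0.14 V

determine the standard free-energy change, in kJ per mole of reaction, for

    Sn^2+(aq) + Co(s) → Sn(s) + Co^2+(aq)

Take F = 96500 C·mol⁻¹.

−25.1 kJ/mol

In the reaction as written Sn^2+(aq) is reduced, so the Sn²⁺/Sn couple is the cathode and Co²⁺/Co is the anode.
E°cell = −0.14 − (−0.27) = +0.13 V; balancing electrons gives n = 2.
ΔG° = −nFE°cell = −(2)(96500)(+0.13) J/mol = −25.1 kJ/mol.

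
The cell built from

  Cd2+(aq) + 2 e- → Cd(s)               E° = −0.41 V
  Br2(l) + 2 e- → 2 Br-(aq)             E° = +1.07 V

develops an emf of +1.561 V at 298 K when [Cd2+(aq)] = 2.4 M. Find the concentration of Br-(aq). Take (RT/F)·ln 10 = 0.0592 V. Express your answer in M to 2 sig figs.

0.028 M

Br₂/Br⁻ is the cathode (higher E°); E°cell = +1.07 − (−0.41) = +1.48 V with n = 2.
Since E = E° − (0.0592/n)·log Q, log Q = n(E° − E)/0.0592 = −2.736.
For Br2(l) + Cd(s) → 2 Br-(aq) + Cd2+(aq), the reaction quotient is Q = [Br-(aq)]^2·[Cd2+(aq)].
Isolating [Br-(aq)] in Q = 10^{−2.736} yields log [Br-(aq)] = −1.558, i.e. 0.028 M.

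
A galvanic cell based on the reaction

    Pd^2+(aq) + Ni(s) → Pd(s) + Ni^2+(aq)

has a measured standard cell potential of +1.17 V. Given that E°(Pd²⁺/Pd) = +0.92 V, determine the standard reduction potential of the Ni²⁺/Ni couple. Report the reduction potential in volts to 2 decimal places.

In the reaction as written the Pd²⁺/Pd couple is reduced (cathode) and Ni²⁺/Ni is oxidized (anode), so E°cell = E°(Pd²⁺/Pd) − E°(Ni²⁺/Ni).
E°(Ni²⁺/Ni) = E°(cathode) − E°cell = +0.92 − (+1.17) = −0.25 V.

−0.25 V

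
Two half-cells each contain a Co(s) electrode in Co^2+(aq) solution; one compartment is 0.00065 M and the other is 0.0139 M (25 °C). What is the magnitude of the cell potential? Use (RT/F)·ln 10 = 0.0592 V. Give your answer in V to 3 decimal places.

For a concentration cell E°cell = 0, since both electrodes use the same couple.
The compartment with the higher Co^2+(aq) concentration (0.0139 M) acts as the cathode; ions are reduced there and produced at the dilute (0.00065 M) anode.
With n = 2, Ecell = −(0.0592/2)·log([dilute]/[conc]) = −(0.0592/2)·log(0.00065/0.0139) = +0.039 V.

0.039 V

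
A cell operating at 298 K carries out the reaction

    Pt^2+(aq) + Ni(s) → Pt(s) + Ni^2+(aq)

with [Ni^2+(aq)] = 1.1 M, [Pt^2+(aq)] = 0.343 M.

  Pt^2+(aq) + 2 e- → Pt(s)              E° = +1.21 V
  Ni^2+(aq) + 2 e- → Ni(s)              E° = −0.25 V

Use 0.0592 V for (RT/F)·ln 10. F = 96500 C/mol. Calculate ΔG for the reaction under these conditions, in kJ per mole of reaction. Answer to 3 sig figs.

E°cell = +1.21 − (−0.25) = +1.46 V; the balanced reaction transfers n = 2 electrons.
The reaction quotient is [Ni^2+(aq)] / [Pt^2+(aq)] = 3.21; by Nernst, E = +1.46 − (0.0592/2)(0.506) = +1.4450 V.
ΔG = −nFE = −(2)(96500)(+1.4450) J/mol = −279 kJ/mol.

−279 kJ/mol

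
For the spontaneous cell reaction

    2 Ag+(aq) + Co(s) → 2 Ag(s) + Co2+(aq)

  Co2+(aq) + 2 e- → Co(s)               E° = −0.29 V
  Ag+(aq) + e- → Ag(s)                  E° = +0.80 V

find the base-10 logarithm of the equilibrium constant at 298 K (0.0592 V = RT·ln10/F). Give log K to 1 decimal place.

log K = 36.8

The Ag⁺/Ag couple is reduced (cathode); E°cell = +0.80 − (−0.29) = +1.09 V with n = 2.
At equilibrium E = 0, so log K = nE°cell / 0.0592 = (2)(+1.09) / 0.0592 = 36.8.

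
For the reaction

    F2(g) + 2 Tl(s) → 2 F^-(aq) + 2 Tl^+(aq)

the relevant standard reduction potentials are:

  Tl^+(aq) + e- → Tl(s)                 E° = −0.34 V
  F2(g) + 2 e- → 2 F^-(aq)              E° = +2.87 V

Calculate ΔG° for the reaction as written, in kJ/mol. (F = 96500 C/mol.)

In the reaction as written F2(g) is reduced, so the F₂/F⁻ couple is the cathode and Tl⁺/Tl is the anode.
E°cell = +2.87 − (−0.34) = +3.21 V; balancing electrons gives n = 2.
ΔG° = −nFE°cell = −(2)(96500)(+3.21) J/mol = −620 kJ/mol.

−620 kJ/mol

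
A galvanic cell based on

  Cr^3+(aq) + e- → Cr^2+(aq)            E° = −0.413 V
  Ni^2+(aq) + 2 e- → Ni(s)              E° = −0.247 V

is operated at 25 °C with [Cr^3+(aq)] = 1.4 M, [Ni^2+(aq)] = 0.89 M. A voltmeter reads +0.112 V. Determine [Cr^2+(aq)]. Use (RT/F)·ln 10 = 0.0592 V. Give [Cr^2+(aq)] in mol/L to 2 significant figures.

0.18 M

The Ni²⁺/Ni couple has the larger reduction potential, so it is the cathode: E°cell = −0.247 − (−0.413) = +0.166 V and n = 2.
Rearranging E = E° − (0.0592/n)·log Q gives log Q = 2(+0.166 − (+0.112))/0.0592 = 1.824.
For Ni^2+(aq) + 2 Cr^2+(aq) → Ni(s) + 2 Cr^3+(aq), the reaction quotient is Q = [Cr^3+(aq)]^2 / ([Ni^2+(aq)]·[Cr^2+(aq)]^2).
Isolating [Cr^2+(aq)] in Q = 10^{1.824} yields log [Cr^2+(aq)] = −0.741, i.e. 0.18 M.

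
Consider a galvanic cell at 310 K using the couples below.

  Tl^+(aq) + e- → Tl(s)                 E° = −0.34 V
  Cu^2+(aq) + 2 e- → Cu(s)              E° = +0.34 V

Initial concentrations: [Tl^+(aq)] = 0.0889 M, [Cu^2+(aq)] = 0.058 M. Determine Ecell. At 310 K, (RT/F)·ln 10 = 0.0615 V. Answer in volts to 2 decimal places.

The Cu²⁺/Cu couple has the more positive E°, so it is the cathode; Tl⁺/Tl is the anode.
E°cell = +0.34 − (−0.34) = +0.68 V, with n = 2 electrons transferred.
The balanced reaction is Cu^2+(aq) + 2 Tl(s) → Cu(s) + 2 Tl^+(aq), so Q = [Tl^+(aq)]^2 / [Cu^2+(aq)] = 0.136 and log Q = −0.866.
By the Nernst equation, E = +0.68 − (0.0615/2)·(−0.866) = +0.71 V.

+0.71 V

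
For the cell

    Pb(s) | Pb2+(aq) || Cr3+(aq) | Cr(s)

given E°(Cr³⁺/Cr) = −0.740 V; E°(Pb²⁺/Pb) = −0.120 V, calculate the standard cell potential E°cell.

By convention the left-hand electrode in cell notation is the anode (oxidation) and the right-hand electrode is the cathode (reduction).
E°cell = E°(right) − E°(left) = −0.740 − (−0.120) = −0.620 V.
The negative sign shows that, as written, the cell would require an external voltage to drive the reaction.

−0.620 V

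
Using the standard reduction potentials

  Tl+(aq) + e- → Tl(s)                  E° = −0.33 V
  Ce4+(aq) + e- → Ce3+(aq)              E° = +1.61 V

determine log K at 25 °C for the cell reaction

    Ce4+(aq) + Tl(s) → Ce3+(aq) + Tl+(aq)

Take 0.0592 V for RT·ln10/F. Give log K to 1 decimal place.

log K = 32.8

The Ce⁴⁺/Ce³⁺ couple is reduced (cathode); E°cell = +1.61 − (−0.33) = +1.94 V with n = 1.
At equilibrium E = 0, so log K = nE°cell / 0.0592 = (1)(+1.94) / 0.0592 = 32.8.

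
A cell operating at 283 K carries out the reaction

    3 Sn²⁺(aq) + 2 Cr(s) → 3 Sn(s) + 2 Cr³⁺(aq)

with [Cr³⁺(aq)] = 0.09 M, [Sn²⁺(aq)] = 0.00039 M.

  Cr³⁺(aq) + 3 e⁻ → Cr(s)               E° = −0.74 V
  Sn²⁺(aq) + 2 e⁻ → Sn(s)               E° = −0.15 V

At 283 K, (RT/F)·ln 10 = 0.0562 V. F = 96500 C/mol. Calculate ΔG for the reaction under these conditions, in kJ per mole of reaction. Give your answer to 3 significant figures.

−297 kJ/mol

The standard cell potential is −0.15 − (−0.74) = +0.59 V, with n = 6 electrons in the balanced equation.
The reaction quotient is [Cr³⁺(aq)]^2 / [Sn²⁺(aq)]^3 = 1.37×10^8; by Nernst, E = +0.59 − (0.0562/6)(8.135) = +0.5138 V.
ΔG = −nFE = −(6)(96500)(+0.5138) J/mol = −297 kJ/mol.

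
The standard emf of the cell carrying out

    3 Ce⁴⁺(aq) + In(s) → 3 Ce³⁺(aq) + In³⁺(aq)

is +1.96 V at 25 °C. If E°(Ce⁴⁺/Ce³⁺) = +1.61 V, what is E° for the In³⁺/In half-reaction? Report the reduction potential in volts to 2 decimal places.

−0.35 V

In the reaction as written the Ce⁴⁺/Ce³⁺ couple is reduced (cathode) and In³⁺/In is oxidized (anode), so E°cell = E°(Ce⁴⁺/Ce³⁺) − E°(In³⁺/In).
E°(In³⁺/In) = E°(cathode) − E°cell = +1.61 − (+1.96) = −0.35 V.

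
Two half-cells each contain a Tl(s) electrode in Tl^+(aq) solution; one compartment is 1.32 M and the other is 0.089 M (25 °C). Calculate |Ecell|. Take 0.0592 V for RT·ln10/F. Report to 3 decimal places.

0.069 V

For a concentration cell E°cell = 0, since both electrodes use the same couple.
The compartment with the higher Tl^+(aq) concentration (1.32 M) acts as the cathode; ions are reduced there and produced at the dilute (0.089 M) anode.
With n = 1, Ecell = −(0.0592/1)·log([dilute]/[conc]) = −(0.0592/1)·log(0.089/1.32) = +0.069 V.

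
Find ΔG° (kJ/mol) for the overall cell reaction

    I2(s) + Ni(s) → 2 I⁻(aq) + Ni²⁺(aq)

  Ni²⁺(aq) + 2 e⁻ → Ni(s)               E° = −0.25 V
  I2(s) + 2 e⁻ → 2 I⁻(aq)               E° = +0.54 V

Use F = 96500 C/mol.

In the reaction as written I2(s) is reduced, so the I₂/I⁻ couple is the cathode and Ni²⁺/Ni is the anode.
E°cell = +0.54 − (−0.25) = +0.79 V; balancing electrons gives n = 2.
ΔG° = −nFE°cell = −(2)(96500)(+0.79) J/mol = −152 kJ/mol.

−152 kJ/mol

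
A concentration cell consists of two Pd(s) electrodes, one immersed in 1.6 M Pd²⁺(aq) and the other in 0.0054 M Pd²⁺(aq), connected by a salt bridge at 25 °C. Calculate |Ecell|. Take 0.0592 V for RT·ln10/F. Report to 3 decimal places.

0.073 V

For a concentration cell E°cell = 0, since both electrodes use the same couple.
The compartment with the higher Pd²⁺(aq) concentration (1.6 M) acts as the cathode; ions are reduced there and produced at the dilute (0.0054 M) anode.
With n = 2, Ecell = −(0.0592/2)·log([dilute]/[conc]) = −(0.0592/2)·log(0.0054/1.6) = +0.073 V.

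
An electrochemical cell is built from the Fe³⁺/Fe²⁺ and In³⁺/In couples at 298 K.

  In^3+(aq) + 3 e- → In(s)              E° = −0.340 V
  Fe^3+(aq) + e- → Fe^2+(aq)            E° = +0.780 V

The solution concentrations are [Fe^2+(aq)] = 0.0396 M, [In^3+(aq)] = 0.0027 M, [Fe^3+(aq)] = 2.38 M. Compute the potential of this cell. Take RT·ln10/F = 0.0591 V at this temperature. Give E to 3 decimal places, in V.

+1.276 V

Fe³⁺/Fe²⁺ is reduced (cathode, E° = +0.780 V) and In³⁺/In is oxidized (anode).
The standard potential is +0.780 − (−0.340) = +1.120 V and the balanced reaction transfers n = 3 electrons.
For the overall reaction 3 Fe^3+(aq) + In(s) → 3 Fe^2+(aq) + In^3+(aq), Q = ([Fe^2+(aq)]^3·[In^3+(aq)]) / [Fe^3+(aq)]^3 = 1.24×10^−8, giving log Q = −7.905.
Applying E = E° − (RT ln10/nF)·log Q gives +1.120 − (0.0591/3)(−7.905) = +1.276 V.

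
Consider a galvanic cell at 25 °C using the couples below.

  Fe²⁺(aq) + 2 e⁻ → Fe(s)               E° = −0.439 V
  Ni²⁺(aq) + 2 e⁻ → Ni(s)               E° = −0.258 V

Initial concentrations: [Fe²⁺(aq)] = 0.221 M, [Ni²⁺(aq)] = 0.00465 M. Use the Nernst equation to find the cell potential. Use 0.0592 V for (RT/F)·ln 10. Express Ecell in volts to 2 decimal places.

+0.13 V

The Ni²⁺/Ni couple has the more positive E°, so it is the cathode; Fe²⁺/Fe is the anode.
E°cell = −0.258 − (−0.439) = +0.181 V, with n = 2 electrons transferred.
For the overall reaction Ni²⁺(aq) + Fe(s) → Ni(s) + Fe²⁺(aq), Q = [Fe²⁺(aq)] / [Ni²⁺(aq)] = 47.5, giving log Q = 1.677.
Applying E = E° − (RT ln10/nF)·log Q gives +0.181 − (0.0592/2)(1.677) = +0.13 V.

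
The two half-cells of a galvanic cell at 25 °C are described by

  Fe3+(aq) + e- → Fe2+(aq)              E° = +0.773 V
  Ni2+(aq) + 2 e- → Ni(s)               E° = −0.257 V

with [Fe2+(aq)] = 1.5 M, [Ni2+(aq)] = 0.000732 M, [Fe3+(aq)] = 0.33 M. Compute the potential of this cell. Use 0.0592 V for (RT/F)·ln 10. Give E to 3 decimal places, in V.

Since E°(Fe³⁺/Fe²⁺) > E°(Ni²⁺/Ni), Fe³⁺/Fe²⁺ serves as the cathode.
The standard potential is +0.773 − (−0.257) = +1.030 V and the balanced reaction transfers n = 2 electrons.
The balanced reaction is 2 Fe3+(aq) + Ni(s) → 2 Fe2+(aq) + Ni2+(aq), so Q = ([Fe2+(aq)]^2·[Ni2+(aq)]) / [Fe3+(aq)]^2 = 0.0151 and log Q = −1.820.
Applying E = E° − (RT ln10/nF)·log Q gives +1.030 − (0.0592/2)(−1.820) = +1.084 V.

+1.084 V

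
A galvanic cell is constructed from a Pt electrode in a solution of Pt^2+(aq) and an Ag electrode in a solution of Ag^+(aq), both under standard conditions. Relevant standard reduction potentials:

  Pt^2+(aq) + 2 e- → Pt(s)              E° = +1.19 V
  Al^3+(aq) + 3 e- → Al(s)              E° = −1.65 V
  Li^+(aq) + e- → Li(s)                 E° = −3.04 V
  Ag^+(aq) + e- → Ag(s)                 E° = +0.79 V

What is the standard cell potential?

+0.40 V

Of the two couples in this cell, the one with the more positive reduction potential is reduced at the cathode: here that is Pt²⁺/Pt (+1.19 V); Ag⁺/Ag (+0.79 V) is the anode.
E°cell = E°(cathode) − E°(anode) = +1.19 − (+0.79) = +0.40 V.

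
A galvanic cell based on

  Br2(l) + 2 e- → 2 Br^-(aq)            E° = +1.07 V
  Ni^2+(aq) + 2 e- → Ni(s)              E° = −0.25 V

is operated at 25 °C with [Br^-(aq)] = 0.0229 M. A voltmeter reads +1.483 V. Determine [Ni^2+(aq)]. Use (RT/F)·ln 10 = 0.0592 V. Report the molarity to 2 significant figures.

The Br₂/Br⁻ couple has the larger reduction potential, so it is the cathode: E°cell = +1.07 − (−0.25) = +1.32 V and n = 2.
From the Nernst equation, log Q = n(E° − E)/0.0592 = 2·(+1.32 − (+1.483))/0.0592 = −5.507.
The balanced reaction is Br2(l) + Ni(s) → 2 Br^-(aq) + Ni^2+(aq), so Q = [Br^-(aq)]^2·[Ni^2+(aq)].
Isolating [Ni^2+(aq)] in Q = 10^{−5.507} yields log [Ni^2+(aq)] = −2.227, i.e. 0.0059 M.

0.0059 M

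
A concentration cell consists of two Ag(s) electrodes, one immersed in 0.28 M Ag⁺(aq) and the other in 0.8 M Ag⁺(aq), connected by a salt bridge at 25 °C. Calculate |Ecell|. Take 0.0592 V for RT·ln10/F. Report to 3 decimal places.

For a concentration cell E°cell = 0, since both electrodes use the same couple.
The compartment with the higher Ag⁺(aq) concentration (0.8 M) acts as the cathode; ions are reduced there and produced at the dilute (0.28 M) anode.
With n = 1, Ecell = −(0.0592/1)·log([dilute]/[conc]) = −(0.0592/1)·log(0.28/0.8) = +0.027 V.

0.027 V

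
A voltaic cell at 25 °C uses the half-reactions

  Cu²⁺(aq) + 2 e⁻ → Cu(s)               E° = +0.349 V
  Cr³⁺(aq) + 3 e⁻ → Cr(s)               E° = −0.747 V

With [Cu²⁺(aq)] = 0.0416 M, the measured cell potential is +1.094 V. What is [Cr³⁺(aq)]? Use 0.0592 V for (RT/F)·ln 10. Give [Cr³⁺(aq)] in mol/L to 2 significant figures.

0.011 M

With Cu²⁺/Cu at the cathode and Cr³⁺/Cr at the anode, E°cell = +0.349 − (−0.747) = +1.096 V (n = 6).
Since E = E° − (0.0592/n)·log Q, log Q = n(E° − E)/0.0592 = 0.203.
Balancing electrons gives 3 Cu²⁺(aq) + 2 Cr(s) → 3 Cu(s) + 2 Cr³⁺(aq); thus Q = [Cr³⁺(aq)]^2 / [Cu²⁺(aq)]^3.
Solving for the unknown gives log [Cr³⁺(aq)] = −1.970, so [Cr³⁺(aq)] ≈ 0.011 M.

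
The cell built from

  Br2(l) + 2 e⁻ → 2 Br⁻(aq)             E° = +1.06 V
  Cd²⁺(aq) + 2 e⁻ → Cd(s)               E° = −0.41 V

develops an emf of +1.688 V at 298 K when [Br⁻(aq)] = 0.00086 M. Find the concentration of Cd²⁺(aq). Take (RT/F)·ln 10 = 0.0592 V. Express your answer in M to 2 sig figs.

0.058 M

The Br₂/Br⁻ couple has the larger reduction potential, so it is the cathode: E°cell = +1.06 − (−0.41) = +1.47 V and n = 2.
Since E = E° − (0.0592/n)·log Q, log Q = n(E° − E)/0.0592 = −7.365.
For Br2(l) + Cd(s) → 2 Br⁻(aq) + Cd²⁺(aq), the reaction quotient is Q = [Br⁻(aq)]^2·[Cd²⁺(aq)].
Isolating [Cd²⁺(aq)] in Q = 10^{−7.365} yields log [Cd²⁺(aq)] = −1.234, i.e. 0.058 M.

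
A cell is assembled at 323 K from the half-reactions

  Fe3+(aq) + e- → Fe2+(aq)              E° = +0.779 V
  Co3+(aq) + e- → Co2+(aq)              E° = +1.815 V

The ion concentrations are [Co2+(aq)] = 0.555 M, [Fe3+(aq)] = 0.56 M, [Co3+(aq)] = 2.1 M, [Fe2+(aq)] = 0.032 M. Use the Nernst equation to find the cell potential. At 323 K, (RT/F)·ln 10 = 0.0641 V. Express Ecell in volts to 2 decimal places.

+0.99 V

The Co³⁺/Co²⁺ couple has the more positive E°, so it is the cathode; Fe³⁺/Fe²⁺ is the anode.
The standard potential is +1.815 − (+0.779) = +1.036 V and the balanced reaction transfers n = 1 electron.
Balancing gives Co3+(aq) + Fe2+(aq) → Co2+(aq) + Fe3+(aq); hence Q = ([Co2+(aq)]·[Fe3+(aq)]) / ([Co3+(aq)]·[Fe2+(aq)]) = 4.63 (log Q = 0.665).
By the Nernst equation, E = +1.036 − (0.0641/1)·(0.665) = +0.99 V.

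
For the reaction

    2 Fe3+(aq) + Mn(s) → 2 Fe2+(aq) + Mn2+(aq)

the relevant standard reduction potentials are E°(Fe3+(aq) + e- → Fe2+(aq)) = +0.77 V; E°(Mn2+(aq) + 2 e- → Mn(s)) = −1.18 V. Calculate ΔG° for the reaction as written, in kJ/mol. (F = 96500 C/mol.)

−376 kJ/mol

In the reaction as written Fe3+(aq) is reduced, so the Fe³⁺/Fe²⁺ couple is the cathode and Mn²⁺/Mn is the anode.
E°cell = +0.77 − (−1.18) = +1.95 V; balancing electrons gives n = 2.
ΔG° = −nFE°cell = −(2)(96500)(+1.95) J/mol = −376 kJ/mol.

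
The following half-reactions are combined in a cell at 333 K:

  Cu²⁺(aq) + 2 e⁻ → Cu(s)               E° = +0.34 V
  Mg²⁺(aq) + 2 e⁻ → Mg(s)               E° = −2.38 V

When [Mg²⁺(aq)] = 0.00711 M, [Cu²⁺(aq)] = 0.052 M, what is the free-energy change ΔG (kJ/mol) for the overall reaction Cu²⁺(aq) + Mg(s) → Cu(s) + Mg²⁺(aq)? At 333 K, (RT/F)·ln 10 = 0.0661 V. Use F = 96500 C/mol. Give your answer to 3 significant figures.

−530 kJ/mol

E°cell = +0.34 − (−2.38) = +2.72 V; the balanced reaction transfers n = 2 electrons.
Here Q = [Mg²⁺(aq)] / [Cu²⁺(aq)] = 0.137 (log Q = −0.864), giving E = +2.72 − (0.0661/2)·(−0.864) = +2.7486 V.
Finally ΔG = −nFE = −(2)(96500 C/mol)(+2.7486 V) = −530 kJ/mol.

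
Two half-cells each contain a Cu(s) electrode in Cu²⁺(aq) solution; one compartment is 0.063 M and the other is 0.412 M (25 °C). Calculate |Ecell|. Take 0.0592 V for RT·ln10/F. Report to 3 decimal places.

0.024 V

For a concentration cell E°cell = 0, since both electrodes use the same couple.
The compartment with the higher Cu²⁺(aq) concentration (0.412 M) acts as the cathode; ions are reduced there and produced at the dilute (0.063 M) anode.
With n = 2, Ecell = −(0.0592/2)·log([dilute]/[conc]) = −(0.0592/2)·log(0.063/0.412) = +0.024 V.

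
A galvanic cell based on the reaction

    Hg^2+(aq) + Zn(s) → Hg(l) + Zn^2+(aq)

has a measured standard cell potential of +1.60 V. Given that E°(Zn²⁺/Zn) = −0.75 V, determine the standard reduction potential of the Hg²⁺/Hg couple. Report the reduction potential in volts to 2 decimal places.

+0.85 V

In the reaction as written the Hg²⁺/Hg couple is reduced (cathode) and Zn²⁺/Zn is oxidized (anode), so E°cell = E°(Hg²⁺/Hg) − E°(Zn²⁺/Zn).
E°(Hg²⁺/Hg) = E°cell + E°(anode) = +1.60 + (−0.75) = +0.85 V.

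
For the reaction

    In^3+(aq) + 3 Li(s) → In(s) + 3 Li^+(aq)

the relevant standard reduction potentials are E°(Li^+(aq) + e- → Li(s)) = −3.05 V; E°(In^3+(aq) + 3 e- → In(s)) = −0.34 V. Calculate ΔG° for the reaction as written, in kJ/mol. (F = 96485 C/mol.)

−784 kJ/mol

In the reaction as written In^3+(aq) is reduced, so the In³⁺/In couple is the cathode and Li⁺/Li is the anode.
E°cell = −0.34 − (−3.05) = +2.71 V; balancing electrons gives n = 3.
ΔG° = −nFE°cell = −(3)(96485)(+2.71) J/mol = −784 kJ/mol.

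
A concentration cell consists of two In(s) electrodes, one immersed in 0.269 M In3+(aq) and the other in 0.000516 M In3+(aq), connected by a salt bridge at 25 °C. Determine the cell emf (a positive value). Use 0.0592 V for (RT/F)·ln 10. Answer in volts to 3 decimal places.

For a concentration cell E°cell = 0, since both electrodes use the same couple.
The compartment with the higher In3+(aq) concentration (0.269 M) acts as the cathode; ions are reduced there and produced at the dilute (0.000516 M) anode.
With n = 3, Ecell = −(0.0592/3)·log([dilute]/[conc]) = −(0.0592/3)·log(0.000516/0.269) = +0.054 V.

0.054 V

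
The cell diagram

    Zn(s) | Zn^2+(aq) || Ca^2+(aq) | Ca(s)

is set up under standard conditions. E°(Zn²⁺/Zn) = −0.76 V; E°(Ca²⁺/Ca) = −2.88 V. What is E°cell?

−2.12 V

By convention the left-hand electrode in cell notation is the anode (oxidation) and the right-hand electrode is the cathode (reduction).
E°cell = E°(right) − E°(left) = −2.88 − (−0.76) = −2.12 V.
The negative sign shows that, as written, the cell would require an external voltage to drive the reaction.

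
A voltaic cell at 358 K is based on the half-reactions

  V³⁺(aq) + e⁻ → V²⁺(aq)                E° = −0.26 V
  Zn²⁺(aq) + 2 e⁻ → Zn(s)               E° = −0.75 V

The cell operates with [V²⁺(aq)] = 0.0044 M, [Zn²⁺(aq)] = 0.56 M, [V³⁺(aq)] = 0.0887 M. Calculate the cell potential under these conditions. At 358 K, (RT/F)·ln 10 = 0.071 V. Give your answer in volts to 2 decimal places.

The V³⁺/V²⁺ couple has the more positive E°, so it is the cathode; Zn²⁺/Zn is the anode.
E°cell = E°cat − E°an = −0.26 − (−0.75) = +0.49 V; n = 2.
Balancing gives 2 V³⁺(aq) + Zn(s) → 2 V²⁺(aq) + Zn²⁺(aq); hence Q = ([V²⁺(aq)]^2·[Zn²⁺(aq)]) / [V³⁺(aq)]^2 = 0.00138 (log Q = −2.861).
E = E° − (0.071/n)·log Q = +0.49 − (0.071/2)(−2.861) = +0.59 V.

+0.59 V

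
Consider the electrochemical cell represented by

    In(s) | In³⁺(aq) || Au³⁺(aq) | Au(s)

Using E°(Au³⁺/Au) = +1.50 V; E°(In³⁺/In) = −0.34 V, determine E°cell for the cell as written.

+1.84 V

By convention the left-hand electrode in cell notation is the anode (oxidation) and the right-hand electrode is the cathode (reduction).
E°cell = E°(right) − E°(left) = +1.50 − (−0.34) = +1.84 V.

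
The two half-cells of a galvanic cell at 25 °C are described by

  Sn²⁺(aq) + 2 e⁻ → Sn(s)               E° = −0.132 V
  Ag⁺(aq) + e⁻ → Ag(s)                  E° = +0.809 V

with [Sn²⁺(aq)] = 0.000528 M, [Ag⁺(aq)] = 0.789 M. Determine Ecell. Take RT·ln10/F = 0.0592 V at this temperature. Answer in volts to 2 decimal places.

+1.03 V

Ag⁺/Ag is reduced (cathode, E° = +0.809 V) and Sn²⁺/Sn is oxidized (anode).
E°cell = E°cat − E°an = +0.809 − (−0.132) = +0.941 V; n = 2.
Balancing gives 2 Ag⁺(aq) + Sn(s) → 2 Ag(s) + Sn²⁺(aq); hence Q = [Sn²⁺(aq)] / [Ag⁺(aq)]^2 = 0.000848 (log Q = −3.072).
E = E° − (0.0592/n)·log Q = +0.941 − (0.0592/2)(−3.072) = +1.03 V.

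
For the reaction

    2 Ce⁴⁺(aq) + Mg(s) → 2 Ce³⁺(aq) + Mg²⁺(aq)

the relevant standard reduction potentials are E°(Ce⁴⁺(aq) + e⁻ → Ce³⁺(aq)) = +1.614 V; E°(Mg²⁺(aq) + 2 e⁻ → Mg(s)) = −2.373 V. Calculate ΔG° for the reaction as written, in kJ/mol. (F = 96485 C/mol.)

−769 kJ/mol

In the reaction as written Ce⁴⁺(aq) is reduced, so the Ce⁴⁺/Ce³⁺ couple is the cathode and Mg²⁺/Mg is the anode.
E°cell = +1.614 − (−2.373) = +3.987 V; balancing electrons gives n = 2.
ΔG° = −nFE°cell = −(2)(96485)(+3.987) J/mol = −769 kJ/mol.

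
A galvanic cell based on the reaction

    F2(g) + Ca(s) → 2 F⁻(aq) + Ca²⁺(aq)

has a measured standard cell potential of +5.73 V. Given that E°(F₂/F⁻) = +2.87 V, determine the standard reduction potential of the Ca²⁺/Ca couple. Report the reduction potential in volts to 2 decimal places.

−2.86 V

In the reaction as written the F₂/F⁻ couple is reduced (cathode) and Ca²⁺/Ca is oxidized (anode), so E°cell = E°(F₂/F⁻) − E°(Ca²⁺/Ca).
E°(Ca²⁺/Ca) = E°(cathode) − E°cell = +2.87 − (+5.73) = −2.86 V.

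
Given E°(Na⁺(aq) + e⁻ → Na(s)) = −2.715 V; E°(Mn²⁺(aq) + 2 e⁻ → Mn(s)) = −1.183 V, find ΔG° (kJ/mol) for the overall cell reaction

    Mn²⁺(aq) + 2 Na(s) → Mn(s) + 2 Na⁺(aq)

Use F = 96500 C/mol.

In the reaction as written Mn²⁺(aq) is reduced, so the Mn²⁺/Mn couple is the cathode and Na⁺/Na is the anode.
E°cell = −1.183 − (−2.715) = +1.532 V; balancing electrons gives n = 2.
ΔG° = −nFE°cell = −(2)(96500)(+1.532) J/mol = −296 kJ/mol.

−296 kJ/mol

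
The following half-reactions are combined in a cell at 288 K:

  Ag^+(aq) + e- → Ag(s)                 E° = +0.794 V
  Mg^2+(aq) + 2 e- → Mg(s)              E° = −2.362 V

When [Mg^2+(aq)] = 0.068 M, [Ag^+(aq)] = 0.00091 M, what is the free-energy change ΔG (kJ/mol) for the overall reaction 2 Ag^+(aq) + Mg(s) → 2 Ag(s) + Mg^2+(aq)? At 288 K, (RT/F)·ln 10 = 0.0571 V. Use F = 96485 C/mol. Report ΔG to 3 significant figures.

−582 kJ/mol

E°cell = +0.794 − (−2.362) = +3.156 V; the balanced reaction transfers n = 2 electrons.
The reaction quotient is [Mg^2+(aq)] / [Ag^+(aq)]^2 = 8.21×10^4; by Nernst, E = +3.156 − (0.0571/2)(4.914) = +3.0157 V.
ΔG = −nFE = −(2)(96485)(+3.0157) J/mol = −582 kJ/mol.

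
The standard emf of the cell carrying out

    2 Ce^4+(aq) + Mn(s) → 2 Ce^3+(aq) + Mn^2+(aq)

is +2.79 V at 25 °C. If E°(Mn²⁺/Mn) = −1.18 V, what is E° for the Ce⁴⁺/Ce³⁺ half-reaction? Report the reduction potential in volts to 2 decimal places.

+1.61 V

In the reaction as written the Ce⁴⁺/Ce³⁺ couple is reduced (cathode) and Mn²⁺/Mn is oxidized (anode), so E°cell = E°(Ce⁴⁺/Ce³⁺) − E°(Mn²⁺/Mn).
E°(Ce⁴⁺/Ce³⁺) = E°cell + E°(anode) = +2.79 + (−1.18) = +1.61 V.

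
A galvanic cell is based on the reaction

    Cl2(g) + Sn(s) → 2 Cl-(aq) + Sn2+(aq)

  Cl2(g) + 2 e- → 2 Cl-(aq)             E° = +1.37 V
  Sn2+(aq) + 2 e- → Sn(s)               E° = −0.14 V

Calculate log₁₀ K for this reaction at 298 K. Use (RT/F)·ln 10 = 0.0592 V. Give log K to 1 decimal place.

log K = 51.0

The Cl₂/Cl⁻ couple is reduced (cathode); E°cell = +1.37 − (−0.14) = +1.51 V with n = 2.
At equilibrium E = 0, so log K = nE°cell / 0.0592 = (2)(+1.51) / 0.0592 = 51.0.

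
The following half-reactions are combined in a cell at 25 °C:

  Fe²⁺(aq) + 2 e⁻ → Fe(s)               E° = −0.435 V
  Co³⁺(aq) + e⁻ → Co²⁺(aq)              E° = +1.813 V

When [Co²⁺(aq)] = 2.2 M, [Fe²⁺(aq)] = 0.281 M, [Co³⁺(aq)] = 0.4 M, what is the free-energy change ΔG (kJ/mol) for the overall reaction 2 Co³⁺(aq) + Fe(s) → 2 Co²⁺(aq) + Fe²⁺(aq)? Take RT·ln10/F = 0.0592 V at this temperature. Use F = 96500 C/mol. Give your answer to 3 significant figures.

E°cell = +1.813 − (−0.435) = +2.248 V; the balanced reaction transfers n = 2 electrons.
Q = ([Co²⁺(aq)]^2·[Fe²⁺(aq)]) / [Co³⁺(aq)]^2 = 8.5, so log Q = 0.929 and E = +2.248 − (0.0592/2)(0.929) = +2.2205 V.
Finally ΔG = −nFE = −(2)(96500 C/mol)(+2.2205 V) = −429 kJ/mol.

−429 kJ/mol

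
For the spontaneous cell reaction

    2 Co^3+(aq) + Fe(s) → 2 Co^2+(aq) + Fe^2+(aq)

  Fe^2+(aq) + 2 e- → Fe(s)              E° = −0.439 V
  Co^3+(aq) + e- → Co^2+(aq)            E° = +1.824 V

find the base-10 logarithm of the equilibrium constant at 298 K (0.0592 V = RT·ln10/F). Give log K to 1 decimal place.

The Co³⁺/Co²⁺ couple is reduced (cathode); E°cell = +1.824 − (−0.439) = +2.263 V with n = 2.
At equilibrium E = 0, so log K = nE°cell / 0.0592 = (2)(+2.263) / 0.0592 = 76.5.

log K = 76.5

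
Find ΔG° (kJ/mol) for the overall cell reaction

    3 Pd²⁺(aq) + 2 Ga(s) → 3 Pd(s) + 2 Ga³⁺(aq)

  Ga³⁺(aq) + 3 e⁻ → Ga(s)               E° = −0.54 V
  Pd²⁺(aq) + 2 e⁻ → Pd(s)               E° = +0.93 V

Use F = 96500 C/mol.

−851 kJ/mol

In the reaction as written Pd²⁺(aq) is reduced, so the Pd²⁺/Pd couple is the cathode and Ga³⁺/Ga is the anode.
E°cell = +0.93 − (−0.54) = +1.47 V; balancing electrons gives n = 6.
ΔG° = −nFE°cell = −(6)(96500)(+1.47) J/mol = −851 kJ/mol.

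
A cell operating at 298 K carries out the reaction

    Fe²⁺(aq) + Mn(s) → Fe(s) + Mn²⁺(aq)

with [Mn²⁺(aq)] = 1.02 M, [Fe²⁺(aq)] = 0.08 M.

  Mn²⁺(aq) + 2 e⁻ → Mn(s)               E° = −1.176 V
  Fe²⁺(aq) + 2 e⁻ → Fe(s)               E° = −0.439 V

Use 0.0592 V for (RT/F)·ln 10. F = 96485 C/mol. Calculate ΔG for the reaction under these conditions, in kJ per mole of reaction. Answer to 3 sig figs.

−136 kJ/mol

The standard cell potential is −0.439 − (−1.176) = +0.737 V, with n = 2 electrons in the balanced equation.
Q = [Mn²⁺(aq)] / [Fe²⁺(aq)] = 12.8, so log Q = 1.106 and E = +0.737 − (0.0592/2)(1.106) = +0.7043 V.
ΔG = −nFE = −(2)(96485)(+0.7043) J/mol = −136 kJ/mol.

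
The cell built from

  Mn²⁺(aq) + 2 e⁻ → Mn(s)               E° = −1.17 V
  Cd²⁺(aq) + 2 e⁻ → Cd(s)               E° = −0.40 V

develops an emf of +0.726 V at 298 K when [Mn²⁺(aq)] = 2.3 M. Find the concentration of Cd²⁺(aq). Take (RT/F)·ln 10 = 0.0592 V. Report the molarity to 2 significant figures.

0.075 M

Cd²⁺/Cd is the cathode (higher E°); E°cell = −0.40 − (−1.17) = +0.77 V with n = 2.
From the Nernst equation, log Q = n(E° − E)/0.0592 = 2·(+0.77 − (+0.726))/0.0592 = 1.486.
For Cd²⁺(aq) + Mn(s) → Cd(s) + Mn²⁺(aq), the reaction quotient is Q = [Mn²⁺(aq)] / [Cd²⁺(aq)].
Substituting the known concentrations and solving, log [Cd²⁺(aq)] = −1.124 and [Cd²⁺(aq)] = 0.075 M.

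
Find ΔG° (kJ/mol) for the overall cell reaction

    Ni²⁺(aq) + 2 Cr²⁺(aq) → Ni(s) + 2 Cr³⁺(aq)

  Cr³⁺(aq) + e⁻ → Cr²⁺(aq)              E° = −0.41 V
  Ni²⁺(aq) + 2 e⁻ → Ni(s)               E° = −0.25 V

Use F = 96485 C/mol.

In the reaction as written Ni²⁺(aq) is reduced, so the Ni²⁺/Ni couple is the cathode and Cr³⁺/Cr²⁺ is the anode.
E°cell = −0.25 − (−0.41) = +0.16 V; balancing electrons gives n = 2.
ΔG° = −nFE°cell = −(2)(96485)(+0.16) J/mol = −30.9 kJ/mol.

−30.9 kJ/mol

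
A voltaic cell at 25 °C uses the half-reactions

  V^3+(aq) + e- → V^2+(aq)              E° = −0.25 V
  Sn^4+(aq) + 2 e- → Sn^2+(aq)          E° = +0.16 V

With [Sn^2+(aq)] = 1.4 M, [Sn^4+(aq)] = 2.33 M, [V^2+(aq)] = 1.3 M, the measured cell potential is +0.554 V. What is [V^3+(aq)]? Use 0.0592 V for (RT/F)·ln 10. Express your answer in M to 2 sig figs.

The Sn⁴⁺/Sn²⁺ couple has the larger reduction potential, so it is the cathode: E°cell = +0.16 − (−0.25) = +0.41 V and n = 2.
Rearranging E = E° − (0.0592/n)·log Q gives log Q = 2(+0.41 − (+0.554))/0.0592 = −4.865.
The balanced reaction is Sn^4+(aq) + 2 V^2+(aq) → Sn^2+(aq) + 2 V^3+(aq), so Q = ([Sn^2+(aq)]·[V^3+(aq)]^2) / ([Sn^4+(aq)]·[V^2+(aq)]^2).
Solving for the unknown gives log [V^3+(aq)] = −2.208, so [V^3+(aq)] ≈ 0.0062 M.

0.0062 M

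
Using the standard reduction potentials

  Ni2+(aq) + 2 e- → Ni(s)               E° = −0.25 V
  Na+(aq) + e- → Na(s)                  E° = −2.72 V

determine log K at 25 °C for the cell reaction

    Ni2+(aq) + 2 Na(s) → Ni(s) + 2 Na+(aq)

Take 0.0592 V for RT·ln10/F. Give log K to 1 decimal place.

log K = 83.4

The Ni²⁺/Ni couple is reduced (cathode); E°cell = −0.25 − (−2.72) = +2.47 V with n = 2.
At equilibrium E = 0, so log K = nE°cell / 0.0592 = (2)(+2.47) / 0.0592 = 83.4.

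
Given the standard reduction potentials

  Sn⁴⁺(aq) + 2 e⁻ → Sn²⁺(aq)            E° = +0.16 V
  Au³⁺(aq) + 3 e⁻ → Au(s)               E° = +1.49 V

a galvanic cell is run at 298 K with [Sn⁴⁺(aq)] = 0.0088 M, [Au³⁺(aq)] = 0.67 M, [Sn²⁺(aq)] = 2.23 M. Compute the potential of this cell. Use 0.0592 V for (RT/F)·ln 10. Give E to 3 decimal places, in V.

Since E°(Au³⁺/Au) > E°(Sn⁴⁺/Sn²⁺), Au³⁺/Au serves as the cathode.
E°cell = +1.49 − (+0.16) = +1.33 V, with n = 6 electrons transferred.
Balancing gives 2 Au³⁺(aq) + 3 Sn²⁺(aq) → 2 Au(s) + 3 Sn⁴⁺(aq); hence Q = [Sn⁴⁺(aq)]^3 / ([Au³⁺(aq)]^2·[Sn²⁺(aq)]^3) = 1.37×10^−7 (log Q = −6.864).
E = E° − (0.0592/n)·log Q = +1.33 − (0.0592/6)(−6.864) = +1.398 V.

+1.398 V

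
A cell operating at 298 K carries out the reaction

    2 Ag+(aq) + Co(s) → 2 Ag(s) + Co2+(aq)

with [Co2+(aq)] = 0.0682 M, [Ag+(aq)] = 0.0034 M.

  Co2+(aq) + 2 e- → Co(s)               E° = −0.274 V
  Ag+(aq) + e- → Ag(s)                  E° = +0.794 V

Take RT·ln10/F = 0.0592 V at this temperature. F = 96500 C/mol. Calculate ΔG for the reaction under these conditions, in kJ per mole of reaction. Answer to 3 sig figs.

E°cell = +0.794 − (−0.274) = +1.068 V; the balanced reaction transfers n = 2 electrons.
Here Q = [Co2+(aq)] / [Ag+(aq)]^2 = 5.9×10^3 (log Q = 3.771), giving E = +1.068 − (0.0592/2)·(3.771) = +0.9564 V.
Then ΔG = −nFE = −2 × 96500 × +0.9564 J/mol = −185 kJ/mol.

−185 kJ/mol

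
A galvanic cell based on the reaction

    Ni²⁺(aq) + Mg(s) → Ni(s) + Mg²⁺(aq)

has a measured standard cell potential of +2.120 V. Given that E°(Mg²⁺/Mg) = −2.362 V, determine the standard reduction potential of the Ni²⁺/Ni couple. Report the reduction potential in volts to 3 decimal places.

In the reaction as written the Ni²⁺/Ni couple is reduced (cathode) and Mg²⁺/Mg is oxidized (anode), so E°cell = E°(Ni²⁺/Ni) − E°(Mg²⁺/Mg).
E°(Ni²⁺/Ni) = E°cell + E°(anode) = +2.120 + (−2.362) = −0.242 V.

−0.242 V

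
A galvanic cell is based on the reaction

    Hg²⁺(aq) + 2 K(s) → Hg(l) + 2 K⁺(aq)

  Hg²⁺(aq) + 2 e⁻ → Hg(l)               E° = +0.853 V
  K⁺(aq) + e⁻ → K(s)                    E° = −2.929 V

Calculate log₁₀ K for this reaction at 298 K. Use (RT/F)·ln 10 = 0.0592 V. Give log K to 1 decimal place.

The Hg²⁺/Hg couple is reduced (cathode); E°cell = +0.853 − (−2.929) = +3.782 V with n = 2.
At equilibrium E = 0, so log K = nE°cell / 0.0592 = (2)(+3.782) / 0.0592 = 127.8.

log K = 127.8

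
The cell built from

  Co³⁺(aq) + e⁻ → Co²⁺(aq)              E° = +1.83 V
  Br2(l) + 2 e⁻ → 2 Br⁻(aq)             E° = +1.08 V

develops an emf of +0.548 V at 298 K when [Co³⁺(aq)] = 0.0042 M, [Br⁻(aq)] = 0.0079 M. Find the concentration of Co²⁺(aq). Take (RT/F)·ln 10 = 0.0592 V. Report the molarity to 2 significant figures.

0.086 M

The Co³⁺/Co²⁺ couple has the larger reduction potential, so it is the cathode: E°cell = +1.83 − (+1.08) = +0.75 V and n = 2.
Since E = E° − (0.0592/n)·log Q, log Q = n(E° − E)/0.0592 = 6.824.
Balancing electrons gives 2 Co³⁺(aq) + 2 Br⁻(aq) → 2 Co²⁺(aq) + Br2(l); thus Q = [Co²⁺(aq)]^2 / ([Co³⁺(aq)]^2·[Br⁻(aq)]^2).
Solving for the unknown gives log [Co²⁺(aq)] = −1.067, so [Co²⁺(aq)] ≈ 0.086 M.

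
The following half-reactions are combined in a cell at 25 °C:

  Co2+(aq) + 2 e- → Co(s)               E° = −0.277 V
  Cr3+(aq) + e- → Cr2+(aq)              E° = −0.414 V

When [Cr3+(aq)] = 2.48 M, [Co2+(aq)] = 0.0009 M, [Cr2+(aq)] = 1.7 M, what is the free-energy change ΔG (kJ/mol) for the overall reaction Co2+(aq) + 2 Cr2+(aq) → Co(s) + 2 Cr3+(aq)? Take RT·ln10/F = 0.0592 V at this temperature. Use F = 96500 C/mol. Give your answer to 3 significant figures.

With Co²⁺/Co reduced at the cathode, E°cell = −0.277 − (−0.414) = +0.137 V and n = 2.
The reaction quotient is [Cr3+(aq)]^2 / ([Co2+(aq)]·[Cr2+(aq)]^2) = 2.36×10^3; by Nernst, E = +0.137 − (0.0592/2)(3.374) = +0.0371 V.
ΔG = −nFE = −(2)(96500)(+0.0371) J/mol = −7.16 kJ/mol.

−7.16 kJ/mol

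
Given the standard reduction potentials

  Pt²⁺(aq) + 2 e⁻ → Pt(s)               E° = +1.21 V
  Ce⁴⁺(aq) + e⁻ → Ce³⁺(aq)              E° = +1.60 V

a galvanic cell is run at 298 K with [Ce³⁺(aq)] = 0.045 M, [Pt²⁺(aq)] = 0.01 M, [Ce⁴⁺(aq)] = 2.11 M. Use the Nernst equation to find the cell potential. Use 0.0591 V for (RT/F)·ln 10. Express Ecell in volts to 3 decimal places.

+0.548 V

Ce⁴⁺/Ce³⁺ is reduced (cathode, E° = +1.60 V) and Pt²⁺/Pt is oxidized (anode).
E°cell = E°cat − E°an = +1.60 − (+1.21) = +0.39 V; n = 2.
The balanced reaction is 2 Ce⁴⁺(aq) + Pt(s) → 2 Ce³⁺(aq) + Pt²⁺(aq), so Q = ([Ce³⁺(aq)]^2·[Pt²⁺(aq)]) / [Ce⁴⁺(aq)]^2 = 4.55×10^−6 and log Q = −5.342.
Applying E = E° − (RT ln10/nF)·log Q gives +0.39 − (0.0591/2)(−5.342) = +0.548 V.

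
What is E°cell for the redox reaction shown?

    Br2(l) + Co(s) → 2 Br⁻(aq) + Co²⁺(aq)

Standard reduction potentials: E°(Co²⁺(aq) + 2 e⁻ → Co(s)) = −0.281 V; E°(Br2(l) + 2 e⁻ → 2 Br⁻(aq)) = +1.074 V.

+1.355 V

In the reaction as written, Br2(l) is reduced (cathode) and Co²⁺(aq) is produced by oxidation at the anode.
E°cell = E°(cathode) − E°(anode) = +1.074 − (−0.281) = +1.355 V.
The positive value indicates the reaction is spontaneous as written.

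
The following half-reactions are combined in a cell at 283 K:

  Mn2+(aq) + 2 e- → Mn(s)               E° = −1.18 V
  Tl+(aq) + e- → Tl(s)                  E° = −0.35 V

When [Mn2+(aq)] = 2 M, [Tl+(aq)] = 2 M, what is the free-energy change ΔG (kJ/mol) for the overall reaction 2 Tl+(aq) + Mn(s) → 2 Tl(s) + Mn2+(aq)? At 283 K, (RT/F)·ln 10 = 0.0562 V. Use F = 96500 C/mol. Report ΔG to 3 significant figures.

With Tl⁺/Tl reduced at the cathode, E°cell = −0.35 − (−1.18) = +0.83 V and n = 2.
Q = [Mn2+(aq)] / [Tl+(aq)]^2 = 0.5, so log Q = −0.301 and E = +0.83 − (0.0562/2)(−0.301) = +0.8385 V.
Finally ΔG = −nFE = −(2)(96500 C/mol)(+0.8385 V) = −162 kJ/mol.

−162 kJ/mol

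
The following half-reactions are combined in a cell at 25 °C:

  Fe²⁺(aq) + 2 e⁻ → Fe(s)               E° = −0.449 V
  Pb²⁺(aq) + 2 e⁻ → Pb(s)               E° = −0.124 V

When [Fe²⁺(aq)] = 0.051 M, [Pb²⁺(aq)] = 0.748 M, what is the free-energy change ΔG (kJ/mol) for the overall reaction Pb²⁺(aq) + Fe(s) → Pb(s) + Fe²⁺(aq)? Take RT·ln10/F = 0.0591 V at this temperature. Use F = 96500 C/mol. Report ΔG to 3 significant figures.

With Pb²⁺/Pb reduced at the cathode, E°cell = −0.124 − (−0.449) = +0.325 V and n = 2.
Q = [Fe²⁺(aq)] / [Pb²⁺(aq)] = 0.0682, so log Q = −1.166 and E = +0.325 − (0.0591/2)(−1.166) = +0.3595 V.
Then ΔG = −nFE = −2 × 96500 × +0.3595 J/mol = −69.4 kJ/mol.

−69.4 kJ/mol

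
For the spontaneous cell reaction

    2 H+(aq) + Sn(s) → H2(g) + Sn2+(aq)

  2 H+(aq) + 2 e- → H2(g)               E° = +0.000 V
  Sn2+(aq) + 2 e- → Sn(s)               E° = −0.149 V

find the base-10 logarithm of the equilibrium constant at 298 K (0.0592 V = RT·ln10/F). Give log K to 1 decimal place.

The 2H⁺/H₂ couple is reduced (cathode); E°cell = +0.000 − (−0.149) = +0.149 V with n = 2.
At equilibrium E = 0, so log K = nE°cell / 0.0592 = (2)(+0.149) / 0.0592 = 5.0.

log K = 5.0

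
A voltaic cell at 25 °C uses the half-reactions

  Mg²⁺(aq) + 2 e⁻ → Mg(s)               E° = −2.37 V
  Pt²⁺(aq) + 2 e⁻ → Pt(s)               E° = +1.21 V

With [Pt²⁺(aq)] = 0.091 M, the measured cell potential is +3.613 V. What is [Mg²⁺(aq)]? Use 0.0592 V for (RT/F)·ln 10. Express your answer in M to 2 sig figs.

Pt²⁺/Pt is the cathode (higher E°); E°cell = +1.21 − (−2.37) = +3.58 V with n = 2.
Since E = E° − (0.0592/n)·log Q, log Q = n(E° − E)/0.0592 = −1.115.
The balanced reaction is Pt²⁺(aq) + Mg(s) → Pt(s) + Mg²⁺(aq), so Q = [Mg²⁺(aq)] / [Pt²⁺(aq)].
Solving for the unknown gives log [Mg²⁺(aq)] = −2.156, so [Mg²⁺(aq)] ≈ 0.0070 M.

0.0070 M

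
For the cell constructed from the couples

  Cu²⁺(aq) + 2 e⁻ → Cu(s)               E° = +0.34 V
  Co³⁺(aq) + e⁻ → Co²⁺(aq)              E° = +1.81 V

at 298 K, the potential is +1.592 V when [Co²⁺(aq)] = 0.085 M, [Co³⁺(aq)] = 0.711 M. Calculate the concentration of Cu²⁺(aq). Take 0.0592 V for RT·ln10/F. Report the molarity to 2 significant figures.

With Co³⁺/Co²⁺ at the cathode and Cu²⁺/Cu at the anode, E°cell = +1.81 − (+0.34) = +1.47 V (n = 2).
Since E = E° − (0.0592/n)·log Q, log Q = n(E° − E)/0.0592 = −4.122.
For 2 Co³⁺(aq) + Cu(s) → 2 Co²⁺(aq) + Cu²⁺(aq), the reaction quotient is Q = ([Co²⁺(aq)]^2·[Cu²⁺(aq)]) / [Co³⁺(aq)]^2.
Isolating [Cu²⁺(aq)] in Q = 10^{−4.122} yields log [Cu²⁺(aq)] = −2.277, i.e. 0.0053 M.

0.0053 M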